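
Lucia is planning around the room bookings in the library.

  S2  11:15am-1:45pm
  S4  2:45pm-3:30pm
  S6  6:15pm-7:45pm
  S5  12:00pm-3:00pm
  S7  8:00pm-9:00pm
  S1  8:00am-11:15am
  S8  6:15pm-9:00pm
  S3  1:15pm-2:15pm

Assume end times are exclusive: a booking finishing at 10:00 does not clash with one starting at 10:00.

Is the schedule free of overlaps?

Check each pair: they overlap iff neither finishes before the other starts.
Sorted by start: S1, S2, S5, S3, S4, S6, S8, S7.
S2 starts exactly when S1 ends (back-to-back, no overlap); S1 is clear from here.
S5 starts before S2 ends → S2 and S5 overlap.
That's a conflict, so the schedule is not conflict-free.

No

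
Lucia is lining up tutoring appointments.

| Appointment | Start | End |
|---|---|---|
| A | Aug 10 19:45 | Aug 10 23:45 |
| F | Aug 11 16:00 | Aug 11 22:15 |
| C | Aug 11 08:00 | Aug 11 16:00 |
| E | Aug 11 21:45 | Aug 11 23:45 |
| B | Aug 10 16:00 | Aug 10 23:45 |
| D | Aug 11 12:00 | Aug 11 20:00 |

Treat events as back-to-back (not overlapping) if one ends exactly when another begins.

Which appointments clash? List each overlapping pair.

Sorted by start: B, A, C, D, F, E.
A starts before B ends → B and A overlap.
C starts after B ends; B is clear from here.
C starts after A ends; A is clear from here.
D starts before C ends → C and D overlap.
F starts exactly when C ends (back-to-back, no overlap); C is clear from here.
F starts before D ends → D and F overlap.
E starts after D ends.
E starts before F ends → F and E overlap.

A & B, C & D, D & F, E & F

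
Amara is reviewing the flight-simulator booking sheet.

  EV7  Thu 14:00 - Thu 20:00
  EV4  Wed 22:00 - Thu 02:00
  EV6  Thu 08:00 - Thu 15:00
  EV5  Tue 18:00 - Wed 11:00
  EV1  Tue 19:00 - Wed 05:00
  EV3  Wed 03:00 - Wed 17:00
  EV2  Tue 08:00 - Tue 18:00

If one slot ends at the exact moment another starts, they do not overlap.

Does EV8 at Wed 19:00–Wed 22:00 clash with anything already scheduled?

No — it doesn't clash with anything

EV2: ends Tue 18:00 at or before EV8 starts Wed 19:00 → clear.
EV5: ends Wed 11:00 at or before EV8 starts Wed 19:00 → clear.
EV1: ends Wed 05:00 at or before EV8 starts Wed 19:00 → clear.
EV3: ends Wed 17:00 at or before EV8 starts Wed 19:00 → clear.
EV4: starts Wed 22:00 at or after EV8 ends Wed 22:00 → clear.
EV6: starts Thu 08:00 at or after EV8 ends Wed 22:00 → clear.
EV7: starts Thu 14:00 at or after EV8 ends Wed 22:00 → clear.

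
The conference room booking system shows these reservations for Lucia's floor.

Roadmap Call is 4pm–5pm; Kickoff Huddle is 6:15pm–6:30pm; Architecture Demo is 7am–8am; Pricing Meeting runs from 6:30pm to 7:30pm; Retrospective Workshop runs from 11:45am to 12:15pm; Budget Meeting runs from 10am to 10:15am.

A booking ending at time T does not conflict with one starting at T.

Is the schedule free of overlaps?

Yes

Sorted by start: Architecture Demo, Budget Meeting, Retrospective Workshop, Roadmap Call, Kickoff Huddle, Pricing Meeting.
Budget Meeting starts after Architecture Demo ends, so nothing later overlaps Architecture Demo either.
Retrospective Workshop starts after Budget Meeting ends, so nothing later overlaps Budget Meeting either.
Roadmap Call starts after Retrospective Workshop ends, so nothing later overlaps Retrospective Workshop either.
Kickoff Huddle starts after Roadmap Call ends, so nothing later overlaps Roadmap Call either.
Pricing Meeting starts exactly when Kickoff Huddle ends (back-to-back, no overlap).
Every pair is clear; the schedule has no overlaps.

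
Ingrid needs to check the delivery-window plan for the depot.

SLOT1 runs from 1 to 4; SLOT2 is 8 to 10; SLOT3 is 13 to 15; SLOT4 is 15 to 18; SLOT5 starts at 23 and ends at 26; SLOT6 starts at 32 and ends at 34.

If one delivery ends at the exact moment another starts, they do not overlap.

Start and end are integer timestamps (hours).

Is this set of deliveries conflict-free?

Yes

Sorted by start: SLOT1, SLOT2, SLOT3, SLOT4, SLOT5, SLOT6.
SLOT2 starts after SLOT1 ends, so SLOT1 has no further overlaps.
SLOT3 starts after SLOT2 ends, so SLOT2 has no further overlaps.
SLOT4 starts exactly when SLOT3 ends (back-to-back, no overlap), so SLOT3 has no further overlaps.
SLOT5 starts after SLOT4 ends, so SLOT4 has no further overlaps.
SLOT6 starts after SLOT5 ends.
Every pair is clear; the schedule has no overlaps.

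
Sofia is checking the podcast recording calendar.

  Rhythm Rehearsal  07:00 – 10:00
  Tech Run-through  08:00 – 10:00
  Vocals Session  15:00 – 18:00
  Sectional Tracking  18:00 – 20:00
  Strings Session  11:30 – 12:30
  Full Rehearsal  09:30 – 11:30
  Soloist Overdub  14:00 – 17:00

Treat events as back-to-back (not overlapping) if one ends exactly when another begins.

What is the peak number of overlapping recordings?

3

Sort all start/end points and keep a running count:
07:00 start Rhythm Rehearsal → 1
08:00 start Tech Run-through → 2
09:30 start Full Rehearsal → 3
10:00 end Rhythm Rehearsal → 2
10:00 end Tech Run-through → 1
11:30 end Full Rehearsal → 0
11:30 start Strings Session → 1
12:30 end Strings Session → 0
14:00 start Soloist Overdub → 1
15:00 start Vocals Session → 2
17:00 end Soloist Overdub → 1
18:00 end Vocals Session → 0
18:00 start Sectional Tracking → 1
20:00 end Sectional Tracking → 0
Peak is 3, at 09:30 (Full Rehearsal, Rhythm Rehearsal, Tech Run-through).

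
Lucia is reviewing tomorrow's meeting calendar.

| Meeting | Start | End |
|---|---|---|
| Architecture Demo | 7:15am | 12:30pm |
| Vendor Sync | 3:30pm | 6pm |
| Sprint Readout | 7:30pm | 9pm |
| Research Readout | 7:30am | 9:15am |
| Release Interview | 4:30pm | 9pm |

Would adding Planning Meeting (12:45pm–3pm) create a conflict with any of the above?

Architecture Demo: ends 12:30pm at or before Planning Meeting starts 12:45pm → clear.
Research Readout: ends 9:15am at or before Planning Meeting starts 12:45pm → clear.
Vendor Sync: starts 3:30pm at or after Planning Meeting ends 3pm → clear.
Release Interview: starts 4:30pm at or after Planning Meeting ends 3pm → clear.
Sprint Readout: starts 7:30pm at or after Planning Meeting ends 3pm → clear.

No — it doesn't clash with anything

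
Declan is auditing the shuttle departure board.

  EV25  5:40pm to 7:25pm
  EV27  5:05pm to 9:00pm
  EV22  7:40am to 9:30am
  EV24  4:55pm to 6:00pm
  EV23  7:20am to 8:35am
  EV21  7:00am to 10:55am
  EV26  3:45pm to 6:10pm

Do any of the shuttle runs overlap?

Yes

Sorted by start: EV21, EV23, EV22, EV26, EV24, EV27, EV25.
EV23 starts before EV21 ends → EV21 and EV23 overlap.
That's a conflict, so the schedule is not conflict-free.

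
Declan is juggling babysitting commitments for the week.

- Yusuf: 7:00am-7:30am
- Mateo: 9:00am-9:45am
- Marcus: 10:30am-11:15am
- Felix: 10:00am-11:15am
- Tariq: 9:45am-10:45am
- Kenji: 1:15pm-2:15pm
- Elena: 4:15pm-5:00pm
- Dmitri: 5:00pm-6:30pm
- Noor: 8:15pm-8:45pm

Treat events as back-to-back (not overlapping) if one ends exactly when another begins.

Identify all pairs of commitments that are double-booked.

Felix & Marcus, Felix & Tariq, Marcus & Tariq

Sorted by start: Yusuf, Mateo, Tariq, Felix, Marcus, Kenji, Elena, Dmitri, Noor.
Mateo starts after Yusuf ends — done with Yusuf.
Tariq starts exactly when Mateo ends (back-to-back, no overlap) — done with Mateo.
Felix starts before Tariq ends → Tariq and Felix overlap.
Marcus starts before Tariq ends → Tariq and Marcus overlap.
Kenji starts after Tariq ends — done with Tariq.
Marcus starts before Felix ends → Felix and Marcus overlap.
Kenji starts after Felix ends — done with Felix.
Kenji starts after Marcus ends — done with Marcus.
Elena starts after Kenji ends — done with Kenji.
Dmitri starts exactly when Elena ends (back-to-back, no overlap) — done with Elena.
Noor starts after Dmitri ends.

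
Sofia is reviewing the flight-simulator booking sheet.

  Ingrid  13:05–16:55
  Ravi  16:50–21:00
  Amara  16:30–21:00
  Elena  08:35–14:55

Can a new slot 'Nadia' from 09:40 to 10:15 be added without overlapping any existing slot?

Elena: starts 08:35 before Nadia ends 10:15, and ends 14:55 after Nadia starts 09:40 → overlap.
Ingrid: starts 13:05 at or after Nadia ends 10:15 → clear.
Amara: starts 16:30 at or after Nadia ends 10:15 → clear.
Ravi: starts 16:50 at or after Nadia ends 10:15 → clear.
Nadia overlaps Elena.

No — it overlaps Elena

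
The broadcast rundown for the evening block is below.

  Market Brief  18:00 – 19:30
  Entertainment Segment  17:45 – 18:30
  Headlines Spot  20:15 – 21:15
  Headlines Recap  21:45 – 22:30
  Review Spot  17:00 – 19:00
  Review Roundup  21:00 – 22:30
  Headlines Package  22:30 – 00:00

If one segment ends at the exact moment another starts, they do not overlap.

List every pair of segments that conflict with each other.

Check each pair: they overlap iff neither finishes before the other starts.
Sorted by start: Review Spot, Entertainment Segment, Market Brief, Headlines Spot, Review Roundup, Headlines Recap, Headlines Package.
Entertainment Segment starts before Review Spot ends → Review Spot and Entertainment Segment overlap.
Market Brief starts before Review Spot ends → Review Spot and Market Brief overlap.
Headlines Spot starts after Review Spot ends, so Review Spot has no further overlaps.
Market Brief starts before Entertainment Segment ends → Entertainment Segment and Market Brief overlap.
Headlines Spot starts after Entertainment Segment ends, so Entertainment Segment has no further overlaps.
Headlines Spot starts after Market Brief ends, so Market Brief has no further overlaps.
Review Roundup starts before Headlines Spot ends → Headlines Spot and Review Roundup overlap.
Headlines Recap starts after Headlines Spot ends, so Headlines Spot has no further overlaps.
Headlines Recap starts before Review Roundup ends → Review Roundup and Headlines Recap overlap.
Headlines Package starts exactly when Review Roundup ends (back-to-back, no overlap).
Headlines Package starts exactly when Headlines Recap ends (back-to-back, no overlap).

Entertainment Segment & Market Brief, Entertainment Segment & Review Spot, Headlines Recap & Review Roundup, Headlines Spot & Review Roundup, Market Brief & Review Spot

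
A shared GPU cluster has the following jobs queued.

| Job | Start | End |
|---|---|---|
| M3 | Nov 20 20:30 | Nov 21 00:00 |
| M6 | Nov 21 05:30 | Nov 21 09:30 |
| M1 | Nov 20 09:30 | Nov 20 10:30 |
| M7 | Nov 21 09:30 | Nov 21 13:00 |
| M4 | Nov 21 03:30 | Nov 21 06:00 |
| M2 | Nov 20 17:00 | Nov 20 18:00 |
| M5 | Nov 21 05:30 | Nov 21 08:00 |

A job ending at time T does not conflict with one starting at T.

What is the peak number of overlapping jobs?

3

Sweep the timeline, counting +1 at each start and −1 at each end (ends before starts at a tie):
Nov 20 09:30 start M1 → 1
Nov 20 10:30 end M1 → 0
Nov 20 17:00 start M2 → 1
Nov 20 18:00 end M2 → 0
Nov 20 20:30 start M3 → 1
Nov 21 00:00 end M3 → 0
Nov 21 03:30 start M4 → 1
Nov 21 05:30 start M5 → 2
Nov 21 05:30 start M6 → 3
Nov 21 06:00 end M4 → 2
Nov 21 08:00 end M5 → 1
Nov 21 09:30 end M6 → 0
Nov 21 09:30 start M7 → 1
Nov 21 13:00 end M7 → 0
Peak is 3, at Nov 21 05:30 (M4, M5, M6).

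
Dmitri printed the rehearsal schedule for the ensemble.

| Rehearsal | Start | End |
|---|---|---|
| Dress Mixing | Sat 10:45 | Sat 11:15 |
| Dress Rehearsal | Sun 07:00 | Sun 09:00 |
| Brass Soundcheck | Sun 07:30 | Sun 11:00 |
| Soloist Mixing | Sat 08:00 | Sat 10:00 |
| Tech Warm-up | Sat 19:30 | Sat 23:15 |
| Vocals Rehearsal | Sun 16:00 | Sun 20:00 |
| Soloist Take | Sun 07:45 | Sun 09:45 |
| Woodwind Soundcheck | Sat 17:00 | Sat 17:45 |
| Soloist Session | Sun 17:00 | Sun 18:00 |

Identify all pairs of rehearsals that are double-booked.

Brass Soundcheck & Dress Rehearsal, Brass Soundcheck & Soloist Take, Dress Rehearsal & Soloist Take, Soloist Session & Vocals Rehearsal

Two intervals overlap when each starts before the other ends.
Sorted by start: Soloist Mixing, Dress Mixing, Woodwind Soundcheck, Tech Warm-up, Dress Rehearsal, Brass Soundcheck, Soloist Take, Vocals Rehearsal, Soloist Session.
Dress Mixing starts after Soloist Mixing ends — done with Soloist Mixing.
Woodwind Soundcheck starts after Dress Mixing ends — done with Dress Mixing.
Tech Warm-up starts after Woodwind Soundcheck ends — done with Woodwind Soundcheck.
Dress Rehearsal starts after Tech Warm-up ends — done with Tech Warm-up.
Brass Soundcheck starts before Dress Rehearsal ends → Dress Rehearsal and Brass Soundcheck overlap.
Soloist Take starts before Dress Rehearsal ends → Dress Rehearsal and Soloist Take overlap.
Vocals Rehearsal starts after Dress Rehearsal ends — done with Dress Rehearsal.
Soloist Take starts before Brass Soundcheck ends → Brass Soundcheck and Soloist Take overlap.
Vocals Rehearsal starts after Brass Soundcheck ends — done with Brass Soundcheck.
Vocals Rehearsal starts after Soloist Take ends — done with Soloist Take.
Soloist Session starts before Vocals Rehearsal ends → Vocals Rehearsal and Soloist Session overlap.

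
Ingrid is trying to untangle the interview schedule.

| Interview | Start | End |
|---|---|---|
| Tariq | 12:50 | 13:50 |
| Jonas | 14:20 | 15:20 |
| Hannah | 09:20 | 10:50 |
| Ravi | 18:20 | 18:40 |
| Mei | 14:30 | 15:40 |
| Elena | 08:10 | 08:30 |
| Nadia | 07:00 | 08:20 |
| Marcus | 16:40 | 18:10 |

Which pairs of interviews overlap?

Elena & Nadia, Jonas & Mei

Two intervals overlap when each starts before the other ends.
Sorted by start: Nadia, Elena, Hannah, Tariq, Jonas, Mei, Marcus, Ravi.
Elena starts before Nadia ends → Nadia and Elena overlap.
Hannah starts after Nadia ends, so nothing later overlaps Nadia either.
Hannah starts after Elena ends, so nothing later overlaps Elena either.
Tariq starts after Hannah ends, so nothing later overlaps Hannah either.
Jonas starts after Tariq ends, so nothing later overlaps Tariq either.
Mei starts before Jonas ends → Jonas and Mei overlap.
Marcus starts after Jonas ends, so nothing later overlaps Jonas either.
Marcus starts after Mei ends, so nothing later overlaps Mei either.
Ravi starts after Marcus ends.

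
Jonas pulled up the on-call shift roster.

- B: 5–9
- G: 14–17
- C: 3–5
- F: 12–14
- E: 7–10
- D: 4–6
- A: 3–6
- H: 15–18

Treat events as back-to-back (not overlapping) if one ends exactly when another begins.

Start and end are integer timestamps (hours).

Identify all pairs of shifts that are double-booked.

Sorted by start: A, C, D, B, E, F, G, H.
C starts before A ends → A and C overlap.
D starts before A ends → A and D overlap.
B starts before A ends → A and B overlap.
E starts after A ends — done with A.
D starts before C ends → C and D overlap.
B starts exactly when C ends (back-to-back, no overlap) — done with C.
B starts before D ends → D and B overlap.
E starts after D ends — done with D.
E starts before B ends → B and E overlap.
F starts after B ends — done with B.
F starts after E ends — done with E.
G starts exactly when F ends (back-to-back, no overlap) — done with F.
H starts before G ends → G and H overlap.

A & B, A & C, A & D, B & D, B & E, C & D, G & H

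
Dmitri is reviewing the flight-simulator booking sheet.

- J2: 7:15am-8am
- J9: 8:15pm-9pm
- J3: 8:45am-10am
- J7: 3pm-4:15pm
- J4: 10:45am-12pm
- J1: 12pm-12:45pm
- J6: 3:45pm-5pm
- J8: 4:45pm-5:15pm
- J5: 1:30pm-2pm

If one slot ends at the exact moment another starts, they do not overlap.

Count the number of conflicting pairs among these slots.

Two intervals overlap when each starts before the other ends.
Sorted by start: J2, J3, J4, J1, J5, J7, J6, J8, J9.
J3 starts after J2 ends — done with J2.
J4 starts after J3 ends — done with J3.
J1 starts exactly when J4 ends (back-to-back, no overlap) — done with J4.
J5 starts after J1 ends — done with J1.
J7 starts after J5 ends — done with J5.
J6 starts before J7 ends → J7 and J6 overlap.
J8 starts after J7 ends — done with J7.
J8 starts before J6 ends → J6 and J8 overlap.
J9 starts after J6 ends.
J9 starts after J8 ends.
Overlapping pairs: J6 & J7, J6 & J8 — 2 in total.

2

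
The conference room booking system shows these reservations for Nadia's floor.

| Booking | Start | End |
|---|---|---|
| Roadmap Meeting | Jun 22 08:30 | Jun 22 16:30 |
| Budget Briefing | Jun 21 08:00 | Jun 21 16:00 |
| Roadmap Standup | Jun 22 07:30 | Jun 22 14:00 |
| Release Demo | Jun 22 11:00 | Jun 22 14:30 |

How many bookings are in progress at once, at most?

3

Walk through starts and ends in time order (an end at T is processed before a start at T):
Jun 21 08:00 start Budget Briefing → 1
Jun 21 16:00 end Budget Briefing → 0
Jun 22 07:30 start Roadmap Standup → 1
Jun 22 08:30 start Roadmap Meeting → 2
Jun 22 11:00 start Release Demo → 3
Jun 22 14:00 end Roadmap Standup → 2
Jun 22 14:30 end Release Demo → 1
Jun 22 16:30 end Roadmap Meeting → 0
Peak is 3, at Jun 22 11:00 (Release Demo, Roadmap Meeting, Roadmap Standup).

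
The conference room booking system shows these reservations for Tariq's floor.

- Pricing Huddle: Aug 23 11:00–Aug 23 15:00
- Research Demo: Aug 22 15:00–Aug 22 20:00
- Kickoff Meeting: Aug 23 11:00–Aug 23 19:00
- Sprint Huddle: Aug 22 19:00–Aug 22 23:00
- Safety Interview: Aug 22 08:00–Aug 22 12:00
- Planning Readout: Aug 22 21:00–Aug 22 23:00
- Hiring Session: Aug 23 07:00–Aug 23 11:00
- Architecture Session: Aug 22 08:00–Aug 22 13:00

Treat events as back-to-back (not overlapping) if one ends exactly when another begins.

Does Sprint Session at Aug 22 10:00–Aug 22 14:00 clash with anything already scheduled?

Safety Interview: starts Aug 22 08:00 before Sprint Session ends Aug 22 14:00, and ends Aug 22 12:00 after Sprint Session starts Aug 22 10:00 → overlap.
Architecture Session: starts Aug 22 08:00 before Sprint Session ends Aug 22 14:00, and ends Aug 22 13:00 after Sprint Session starts Aug 22 10:00 → overlap.
Research Demo: starts Aug 22 15:00 at or after Sprint Session ends Aug 22 14:00 → clear.
Sprint Huddle: starts Aug 22 19:00 at or after Sprint Session ends Aug 22 14:00 → clear.
Planning Readout: starts Aug 22 21:00 at or after Sprint Session ends Aug 22 14:00 → clear.
Hiring Session: starts Aug 23 07:00 at or after Sprint Session ends Aug 22 14:00 → clear.
Pricing Huddle: starts Aug 23 11:00 at or after Sprint Session ends Aug 22 14:00 → clear.
Kickoff Meeting: starts Aug 23 11:00 at or after Sprint Session ends Aug 22 14:00 → clear.
Sprint Session overlaps Safety Interview, Architecture Session.

Yes — it overlaps Architecture Session, Safety Interview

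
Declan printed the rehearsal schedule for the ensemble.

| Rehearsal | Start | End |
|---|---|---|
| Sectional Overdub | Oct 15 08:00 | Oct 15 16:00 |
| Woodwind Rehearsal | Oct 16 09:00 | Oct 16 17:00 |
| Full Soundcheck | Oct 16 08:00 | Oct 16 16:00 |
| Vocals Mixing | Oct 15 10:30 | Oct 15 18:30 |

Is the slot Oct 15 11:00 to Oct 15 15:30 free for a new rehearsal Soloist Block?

No — it overlaps Sectional Overdub, Vocals Mixing

Sectional Overdub: starts Oct 15 08:00 before Soloist Block ends Oct 15 15:30, and ends Oct 15 16:00 after Soloist Block starts Oct 15 11:00 → overlap.
Vocals Mixing: starts Oct 15 10:30 before Soloist Block ends Oct 15 15:30, and ends Oct 15 18:30 after Soloist Block starts Oct 15 11:00 → overlap.
Full Soundcheck: starts Oct 16 08:00 at or after Soloist Block ends Oct 15 15:30 → clear.
Woodwind Rehearsal: starts Oct 16 09:00 at or after Soloist Block ends Oct 15 15:30 → clear.
Soloist Block overlaps Vocals Mixing, Sectional Overdub.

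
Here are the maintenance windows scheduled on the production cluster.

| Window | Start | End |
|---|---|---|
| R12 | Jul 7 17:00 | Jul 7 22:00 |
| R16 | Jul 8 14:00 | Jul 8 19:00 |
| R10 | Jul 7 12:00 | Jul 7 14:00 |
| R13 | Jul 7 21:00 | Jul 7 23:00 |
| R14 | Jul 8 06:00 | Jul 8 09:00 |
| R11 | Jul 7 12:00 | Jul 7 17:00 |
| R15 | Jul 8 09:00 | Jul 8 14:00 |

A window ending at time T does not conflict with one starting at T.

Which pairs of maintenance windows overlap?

Sorted by start: R10, R11, R12, R13, R14, R15, R16.
R11 starts before R10 ends → R10 and R11 overlap.
R12 starts after R10 ends, so nothing later overlaps R10 either.
R12 starts exactly when R11 ends (back-to-back, no overlap), so nothing later overlaps R11 either.
R13 starts before R12 ends → R12 and R13 overlap.
R14 starts after R12 ends, so nothing later overlaps R12 either.
R14 starts after R13 ends, so nothing later overlaps R13 either.
R15 starts exactly when R14 ends (back-to-back, no overlap), so nothing later overlaps R14 either.
R16 starts exactly when R15 ends (back-to-back, no overlap).

R10 & R11, R12 & R13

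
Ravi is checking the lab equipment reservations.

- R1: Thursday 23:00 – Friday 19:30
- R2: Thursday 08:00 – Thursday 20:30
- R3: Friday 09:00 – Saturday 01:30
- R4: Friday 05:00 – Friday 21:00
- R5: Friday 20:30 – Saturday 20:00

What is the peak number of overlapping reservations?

3

Walk through starts and ends in time order (an end at T is processed before a start at T):
Thursday 08:00 start R2 → 1
Thursday 20:30 end R2 → 0
Thursday 23:00 start R1 → 1
Friday 05:00 start R4 → 2
Friday 09:00 start R3 → 3
Friday 19:30 end R1 → 2
Friday 20:30 start R5 → 3
Friday 21:00 end R4 → 2
Saturday 01:30 end R3 → 1
Saturday 20:00 end R5 → 0
Peak is 3, at Friday 09:00 (R1, R3, R4).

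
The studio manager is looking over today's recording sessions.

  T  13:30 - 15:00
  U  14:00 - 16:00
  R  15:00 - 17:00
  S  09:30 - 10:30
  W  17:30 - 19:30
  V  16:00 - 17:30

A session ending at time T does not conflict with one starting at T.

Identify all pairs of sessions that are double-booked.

R & U, R & V, T & U

Sorted by start: S, T, U, R, V, W.
T starts after S ends, so S has no further overlaps.
U starts before T ends → T and U overlap.
R starts exactly when T ends (back-to-back, no overlap), so T has no further overlaps.
R starts before U ends → U and R overlap.
V starts exactly when U ends (back-to-back, no overlap), so U has no further overlaps.
V starts before R ends → R and V overlap.
W starts after R ends.
W starts exactly when V ends (back-to-back, no overlap).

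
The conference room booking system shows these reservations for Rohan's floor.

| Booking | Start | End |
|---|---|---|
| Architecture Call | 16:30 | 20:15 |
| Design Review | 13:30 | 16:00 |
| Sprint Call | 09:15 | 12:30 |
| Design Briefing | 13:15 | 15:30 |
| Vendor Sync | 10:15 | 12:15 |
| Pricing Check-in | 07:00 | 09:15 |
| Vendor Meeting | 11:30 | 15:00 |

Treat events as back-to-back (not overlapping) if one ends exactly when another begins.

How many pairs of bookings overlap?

Sorted by start: Pricing Check-in, Sprint Call, Vendor Sync, Vendor Meeting, Design Briefing, Design Review, Architecture Call.
Sprint Call starts exactly when Pricing Check-in ends (back-to-back, no overlap); Pricing Check-in is clear from here.
Vendor Sync starts before Sprint Call ends → Sprint Call and Vendor Sync overlap.
Vendor Meeting starts before Sprint Call ends → Sprint Call and Vendor Meeting overlap.
Design Briefing starts after Sprint Call ends; Sprint Call is clear from here.
Vendor Meeting starts before Vendor Sync ends → Vendor Sync and Vendor Meeting overlap.
Design Briefing starts after Vendor Sync ends; Vendor Sync is clear from here.
Design Briefing starts before Vendor Meeting ends → Vendor Meeting and Design Briefing overlap.
Design Review starts before Vendor Meeting ends → Vendor Meeting and Design Review overlap.
Architecture Call starts after Vendor Meeting ends.
Design Review starts before Design Briefing ends → Design Briefing and Design Review overlap.
Architecture Call starts after Design Briefing ends.
Architecture Call starts after Design Review ends.
Overlapping pairs: Design Briefing & Design Review, Design Briefing & Vendor Meeting, Design Review & Vendor Meeting, Sprint Call & Vendor Meeting, Sprint Call & Vendor Sync, Vendor Meeting & Vendor Sync — 6 in total.

6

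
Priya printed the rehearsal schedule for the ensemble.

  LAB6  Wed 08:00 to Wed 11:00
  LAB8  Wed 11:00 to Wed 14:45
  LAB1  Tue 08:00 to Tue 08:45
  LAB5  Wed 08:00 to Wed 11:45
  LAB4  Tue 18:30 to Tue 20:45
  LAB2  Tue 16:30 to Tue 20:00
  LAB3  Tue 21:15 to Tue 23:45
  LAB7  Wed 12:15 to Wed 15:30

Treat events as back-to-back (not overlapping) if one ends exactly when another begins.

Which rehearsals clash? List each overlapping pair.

Sorted by start: LAB1, LAB2, LAB4, LAB3, LAB5, LAB6, LAB8, LAB7.
LAB2 starts after LAB1 ends, so LAB1 has no further overlaps.
LAB4 starts before LAB2 ends → LAB2 and LAB4 overlap.
LAB3 starts after LAB2 ends, so LAB2 has no further overlaps.
LAB3 starts after LAB4 ends, so LAB4 has no further overlaps.
LAB5 starts after LAB3 ends, so LAB3 has no further overlaps.
LAB6 starts before LAB5 ends → LAB5 and LAB6 overlap.
LAB8 starts before LAB5 ends → LAB5 and LAB8 overlap.
LAB7 starts after LAB5 ends.
LAB8 starts exactly when LAB6 ends (back-to-back, no overlap), so LAB6 has no further overlaps.
LAB7 starts before LAB8 ends → LAB8 and LAB7 overlap.

LAB2 & LAB4, LAB5 & LAB6, LAB5 & LAB8, LAB7 & LAB8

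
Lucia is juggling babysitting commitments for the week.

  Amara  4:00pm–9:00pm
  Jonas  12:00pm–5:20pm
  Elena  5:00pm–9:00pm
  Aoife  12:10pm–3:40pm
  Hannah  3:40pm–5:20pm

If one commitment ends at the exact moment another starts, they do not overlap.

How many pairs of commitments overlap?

7

Sorted by start: Jonas, Aoife, Hannah, Amara, Elena.
Aoife starts before Jonas ends → Jonas and Aoife overlap.
Hannah starts before Jonas ends → Jonas and Hannah overlap.
Amara starts before Jonas ends → Jonas and Amara overlap.
Elena starts before Jonas ends → Jonas and Elena overlap.
Hannah starts exactly when Aoife ends (back-to-back, no overlap), so Aoife has no further overlaps.
Amara starts before Hannah ends → Hannah and Amara overlap.
Elena starts before Hannah ends → Hannah and Elena overlap.
Elena starts before Amara ends → Amara and Elena overlap.
Overlapping pairs: Amara & Elena, Amara & Hannah, Amara & Jonas, Aoife & Jonas, Elena & Hannah, Elena & Jonas, Hannah & Jonas — 7 in total.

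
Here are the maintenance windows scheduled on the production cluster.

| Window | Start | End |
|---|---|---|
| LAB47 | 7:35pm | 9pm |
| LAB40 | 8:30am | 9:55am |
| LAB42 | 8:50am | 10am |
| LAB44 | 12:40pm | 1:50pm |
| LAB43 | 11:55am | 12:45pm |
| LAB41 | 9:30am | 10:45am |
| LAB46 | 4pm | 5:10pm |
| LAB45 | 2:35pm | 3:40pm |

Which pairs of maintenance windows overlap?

LAB40 & LAB41, LAB40 & LAB42, LAB41 & LAB42, LAB43 & LAB44

Sorted by start: LAB40, LAB42, LAB41, LAB43, LAB44, LAB45, LAB46, LAB47.
LAB42 starts before LAB40 ends → LAB40 and LAB42 overlap.
LAB41 starts before LAB40 ends → LAB40 and LAB41 overlap.
LAB43 starts after LAB40 ends, so nothing later overlaps LAB40 either.
LAB41 starts before LAB42 ends → LAB42 and LAB41 overlap.
LAB43 starts after LAB42 ends, so nothing later overlaps LAB42 either.
LAB43 starts after LAB41 ends, so nothing later overlaps LAB41 either.
LAB44 starts before LAB43 ends → LAB43 and LAB44 overlap.
LAB45 starts after LAB43 ends, so nothing later overlaps LAB43 either.
LAB45 starts after LAB44 ends, so nothing later overlaps LAB44 either.
LAB46 starts after LAB45 ends, so nothing later overlaps LAB45 either.
LAB47 starts after LAB46 ends.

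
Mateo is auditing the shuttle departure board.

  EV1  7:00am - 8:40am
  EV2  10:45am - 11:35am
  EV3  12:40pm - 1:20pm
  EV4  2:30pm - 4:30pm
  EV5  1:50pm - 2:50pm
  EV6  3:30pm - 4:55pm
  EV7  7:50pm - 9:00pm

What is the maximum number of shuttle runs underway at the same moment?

Sweep the timeline, counting +1 at each start and −1 at each end (ends before starts at a tie):
7:00am start EV1 → 1
8:40am end EV1 → 0
10:45am start EV2 → 1
11:35am end EV2 → 0
12:40pm start EV3 → 1
1:20pm end EV3 → 0
1:50pm start EV5 → 1
2:30pm start EV4 → 2
2:50pm end EV5 → 1
3:30pm start EV6 → 2
4:30pm end EV4 → 1
4:55pm end EV6 → 0
7:50pm start EV7 → 1
9:00pm end EV7 → 0
Peak is 2, at 2:30pm (EV4, EV5).

2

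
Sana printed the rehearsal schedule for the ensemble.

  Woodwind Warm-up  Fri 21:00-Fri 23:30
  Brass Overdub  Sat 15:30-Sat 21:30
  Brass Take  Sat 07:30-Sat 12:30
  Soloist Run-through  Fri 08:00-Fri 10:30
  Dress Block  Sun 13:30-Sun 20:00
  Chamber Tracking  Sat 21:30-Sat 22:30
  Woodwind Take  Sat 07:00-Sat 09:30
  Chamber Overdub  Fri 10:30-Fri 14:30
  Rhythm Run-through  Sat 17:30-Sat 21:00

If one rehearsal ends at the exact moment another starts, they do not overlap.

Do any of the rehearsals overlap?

Yes

Sorted by start: Soloist Run-through, Chamber Overdub, Woodwind Warm-up, Woodwind Take, Brass Take, Brass Overdub, Rhythm Run-through, Chamber Tracking, Dress Block.
Chamber Overdub starts exactly when Soloist Run-through ends (back-to-back, no overlap) — done with Soloist Run-through.
Woodwind Warm-up starts after Chamber Overdub ends — done with Chamber Overdub.
Woodwind Take starts after Woodwind Warm-up ends — done with Woodwind Warm-up.
Brass Take starts before Woodwind Take ends → Woodwind Take and Brass Take overlap.
That's a conflict, so the schedule is not conflict-free.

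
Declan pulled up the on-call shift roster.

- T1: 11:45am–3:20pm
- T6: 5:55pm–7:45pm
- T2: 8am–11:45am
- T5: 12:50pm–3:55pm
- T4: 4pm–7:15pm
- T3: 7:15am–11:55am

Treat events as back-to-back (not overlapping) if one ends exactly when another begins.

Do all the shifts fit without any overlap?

Check each pair: they overlap iff neither finishes before the other starts.
Sorted by start: T3, T2, T1, T5, T4, T6.
T2 starts before T3 ends → T3 and T2 overlap.
That's a conflict, so the schedule is not conflict-free.

No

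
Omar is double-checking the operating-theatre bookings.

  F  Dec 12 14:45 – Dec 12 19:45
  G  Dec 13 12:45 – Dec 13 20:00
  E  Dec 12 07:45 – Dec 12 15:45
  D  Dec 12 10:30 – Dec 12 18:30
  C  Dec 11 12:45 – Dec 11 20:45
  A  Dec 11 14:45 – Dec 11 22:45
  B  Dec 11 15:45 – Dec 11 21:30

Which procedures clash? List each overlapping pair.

Sorted by start: C, A, B, E, D, F, G.
A starts before C ends → C and A overlap.
B starts before C ends → C and B overlap.
E starts after C ends; C is clear from here.
B starts before A ends → A and B overlap.
E starts after A ends; A is clear from here.
E starts after B ends; B is clear from here.
D starts before E ends → E and D overlap.
F starts before E ends → E and F overlap.
G starts after E ends.
F starts before D ends → D and F overlap.
G starts after D ends.
G starts after F ends.

A & B, A & C, B & C, D & E, D & F, E & F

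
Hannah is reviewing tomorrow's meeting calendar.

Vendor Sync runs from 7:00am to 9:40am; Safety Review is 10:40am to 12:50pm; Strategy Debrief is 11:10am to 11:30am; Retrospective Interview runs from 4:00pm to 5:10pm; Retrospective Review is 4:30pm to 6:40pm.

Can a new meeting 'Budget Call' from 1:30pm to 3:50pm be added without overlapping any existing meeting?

Yes — the slot is free

Vendor Sync: ends 9:40am at or before Budget Call starts 1:30pm → clear.
Safety Review: ends 12:50pm at or before Budget Call starts 1:30pm → clear.
Strategy Debrief: ends 11:30am at or before Budget Call starts 1:30pm → clear.
Retrospective Interview: starts 4:00pm at or after Budget Call ends 3:50pm → clear.
Retrospective Review: starts 4:30pm at or after Budget Call ends 3:50pm → clear.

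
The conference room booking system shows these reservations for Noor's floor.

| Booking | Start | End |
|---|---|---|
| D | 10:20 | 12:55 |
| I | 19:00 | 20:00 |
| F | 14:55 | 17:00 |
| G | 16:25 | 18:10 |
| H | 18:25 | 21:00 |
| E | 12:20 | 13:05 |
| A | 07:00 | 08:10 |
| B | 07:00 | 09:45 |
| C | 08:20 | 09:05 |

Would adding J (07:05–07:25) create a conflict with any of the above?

Yes — it overlaps A, B

A: starts 07:00 before J ends 07:25, and ends 08:10 after J starts 07:05 → overlap.
B: starts 07:00 before J ends 07:25, and ends 09:45 after J starts 07:05 → overlap.
C: starts 08:20 at or after J ends 07:25 → clear.
D: starts 10:20 at or after J ends 07:25 → clear.
E: starts 12:20 at or after J ends 07:25 → clear.
F: starts 14:55 at or after J ends 07:25 → clear.
G: starts 16:25 at or after J ends 07:25 → clear.
H: starts 18:25 at or after J ends 07:25 → clear.
I: starts 19:00 at or after J ends 07:25 → clear.
J overlaps A, B.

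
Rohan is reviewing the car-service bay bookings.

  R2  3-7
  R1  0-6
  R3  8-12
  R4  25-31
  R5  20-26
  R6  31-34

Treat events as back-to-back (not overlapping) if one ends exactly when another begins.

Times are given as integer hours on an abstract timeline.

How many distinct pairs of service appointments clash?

Check each pair: they overlap iff neither finishes before the other starts.
Sorted by start: R1, R2, R3, R5, R4, R6.
R2 starts before R1 ends → R1 and R2 overlap.
R3 starts after R1 ends — done with R1.
R3 starts after R2 ends — done with R2.
R5 starts after R3 ends — done with R3.
R4 starts before R5 ends → R5 and R4 overlap.
R6 starts after R5 ends.
R6 starts exactly when R4 ends (back-to-back, no overlap).
Overlapping pairs: R1 & R2, R4 & R5 — 2 in total.

2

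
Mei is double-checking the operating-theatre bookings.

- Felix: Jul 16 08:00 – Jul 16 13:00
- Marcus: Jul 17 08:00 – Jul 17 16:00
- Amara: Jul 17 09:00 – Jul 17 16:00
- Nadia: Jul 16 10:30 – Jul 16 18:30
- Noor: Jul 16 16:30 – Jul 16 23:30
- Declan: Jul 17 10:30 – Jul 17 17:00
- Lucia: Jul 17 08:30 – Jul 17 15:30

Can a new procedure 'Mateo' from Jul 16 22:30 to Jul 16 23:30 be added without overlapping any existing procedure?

Felix: ends Jul 16 13:00 at or before Mateo starts Jul 16 22:30 → clear.
Nadia: ends Jul 16 18:30 at or before Mateo starts Jul 16 22:30 → clear.
Noor: starts Jul 16 16:30 before Mateo ends Jul 16 23:30, and ends Jul 16 23:30 after Mateo starts Jul 16 22:30 → overlap.
Marcus: starts Jul 17 08:00 at or after Mateo ends Jul 16 23:30 → clear.
Lucia: starts Jul 17 08:30 at or after Mateo ends Jul 16 23:30 → clear.
Amara: starts Jul 17 09:00 at or after Mateo ends Jul 16 23:30 → clear.
Declan: starts Jul 17 10:30 at or after Mateo ends Jul 16 23:30 → clear.
Mateo overlaps Noor.

No — it overlaps Noor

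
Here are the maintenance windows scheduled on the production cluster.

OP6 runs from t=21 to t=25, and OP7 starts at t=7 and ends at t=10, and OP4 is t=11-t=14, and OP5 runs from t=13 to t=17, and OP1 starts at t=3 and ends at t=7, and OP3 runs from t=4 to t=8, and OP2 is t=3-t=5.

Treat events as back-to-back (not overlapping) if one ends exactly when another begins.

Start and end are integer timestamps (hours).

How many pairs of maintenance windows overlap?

5

Sorted by start: OP1, OP2, OP3, OP7, OP4, OP5, OP6.
OP2 starts before OP1 ends → OP1 and OP2 overlap.
OP3 starts before OP1 ends → OP1 and OP3 overlap.
OP7 starts exactly when OP1 ends (back-to-back, no overlap), so nothing later overlaps OP1 either.
OP3 starts before OP2 ends → OP2 and OP3 overlap.
OP7 starts after OP2 ends, so nothing later overlaps OP2 either.
OP7 starts before OP3 ends → OP3 and OP7 overlap.
OP4 starts after OP3 ends, so nothing later overlaps OP3 either.
OP4 starts after OP7 ends, so nothing later overlaps OP7 either.
OP5 starts before OP4 ends → OP4 and OP5 overlap.
OP6 starts after OP4 ends.
OP6 starts after OP5 ends.
Overlapping pairs: OP1 & OP2, OP1 & OP3, OP2 & OP3, OP3 & OP7, OP4 & OP5 — 5 in total.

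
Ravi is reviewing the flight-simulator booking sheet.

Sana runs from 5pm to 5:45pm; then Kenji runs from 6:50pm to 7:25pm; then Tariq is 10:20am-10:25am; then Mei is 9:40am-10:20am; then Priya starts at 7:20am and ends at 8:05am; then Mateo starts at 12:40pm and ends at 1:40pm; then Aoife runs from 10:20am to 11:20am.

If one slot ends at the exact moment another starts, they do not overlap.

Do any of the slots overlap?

Sorted by start: Priya, Mei, Aoife, Tariq, Mateo, Sana, Kenji.
Mei starts after Priya ends, so nothing later overlaps Priya either.
Aoife starts exactly when Mei ends (back-to-back, no overlap), so nothing later overlaps Mei either.
Tariq starts before Aoife ends → Aoife and Tariq overlap.
That's a conflict, so the schedule is not conflict-free.

Yes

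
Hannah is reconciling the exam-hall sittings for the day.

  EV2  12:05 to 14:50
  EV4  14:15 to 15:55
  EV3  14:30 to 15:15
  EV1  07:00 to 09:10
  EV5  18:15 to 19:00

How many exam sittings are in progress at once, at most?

Sweep the timeline, counting +1 at each start and −1 at each end (ends before starts at a tie):
07:00 start EV1 → 1
09:10 end EV1 → 0
12:05 start EV2 → 1
14:15 start EV4 → 2
14:30 start EV3 → 3
14:50 end EV2 → 2
15:15 end EV3 → 1
15:55 end EV4 → 0
18:15 start EV5 → 1
19:00 end EV5 → 0
Peak is 3, at 14:30 (EV2, EV3, EV4).

3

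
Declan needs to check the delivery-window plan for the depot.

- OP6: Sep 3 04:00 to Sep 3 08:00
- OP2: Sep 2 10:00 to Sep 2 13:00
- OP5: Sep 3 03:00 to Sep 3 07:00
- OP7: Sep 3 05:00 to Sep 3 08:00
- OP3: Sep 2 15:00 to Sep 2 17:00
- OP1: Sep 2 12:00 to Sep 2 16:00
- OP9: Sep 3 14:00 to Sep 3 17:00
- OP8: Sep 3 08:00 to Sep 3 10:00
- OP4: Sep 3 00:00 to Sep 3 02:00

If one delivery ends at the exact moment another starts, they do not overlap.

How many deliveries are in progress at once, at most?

Sweep the timeline, counting +1 at each start and −1 at each end (ends before starts at a tie):
Sep 2 10:00 start OP2 → 1
Sep 2 12:00 start OP1 → 2
Sep 2 13:00 end OP2 → 1
Sep 2 15:00 start OP3 → 2
Sep 2 16:00 end OP1 → 1
Sep 2 17:00 end OP3 → 0
Sep 3 00:00 start OP4 → 1
Sep 3 02:00 end OP4 → 0
Sep 3 03:00 start OP5 → 1
Sep 3 04:00 start OP6 → 2
Sep 3 05:00 start OP7 → 3
Sep 3 07:00 end OP5 → 2
Sep 3 08:00 end OP6 → 1
Sep 3 08:00 end OP7 → 0
Sep 3 08:00 start OP8 → 1
Sep 3 10:00 end OP8 → 0
Sep 3 14:00 start OP9 → 1
Sep 3 17:00 end OP9 → 0
Peak is 3, at Sep 3 05:00 (OP5, OP6, OP7).

3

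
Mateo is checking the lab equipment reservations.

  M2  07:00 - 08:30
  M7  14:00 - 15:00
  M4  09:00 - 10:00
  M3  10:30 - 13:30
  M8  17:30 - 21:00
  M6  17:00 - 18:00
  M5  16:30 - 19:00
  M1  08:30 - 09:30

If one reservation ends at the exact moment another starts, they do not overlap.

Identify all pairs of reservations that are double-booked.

M1 & M4, M5 & M6, M5 & M8, M6 & M8

Sorted by start: M2, M1, M4, M3, M7, M5, M6, M8.
M1 starts exactly when M2 ends (back-to-back, no overlap); M2 is clear from here.
M4 starts before M1 ends → M1 and M4 overlap.
M3 starts after M1 ends; M1 is clear from here.
M3 starts after M4 ends; M4 is clear from here.
M7 starts after M3 ends; M3 is clear from here.
M5 starts after M7 ends; M7 is clear from here.
M6 starts before M5 ends → M5 and M6 overlap.
M8 starts before M5 ends → M5 and M8 overlap.
M8 starts before M6 ends → M6 and M8 overlap.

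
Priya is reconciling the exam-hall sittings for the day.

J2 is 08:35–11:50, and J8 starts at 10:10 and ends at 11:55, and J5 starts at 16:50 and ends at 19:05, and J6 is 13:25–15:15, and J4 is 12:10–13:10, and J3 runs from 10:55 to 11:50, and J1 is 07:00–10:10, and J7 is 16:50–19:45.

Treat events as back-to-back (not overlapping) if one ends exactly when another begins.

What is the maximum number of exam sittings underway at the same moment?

Sweep the timeline, counting +1 at each start and −1 at each end (ends before starts at a tie):
07:00 start J1 → 1
08:35 start J2 → 2
10:10 end J1 → 1
10:10 start J8 → 2
10:55 start J3 → 3
11:50 end J2 → 2
11:50 end J3 → 1
11:55 end J8 → 0
12:10 start J4 → 1
13:10 end J4 → 0
13:25 start J6 → 1
15:15 end J6 → 0
16:50 start J5 → 1
16:50 start J7 → 2
19:05 end J5 → 1
19:45 end J7 → 0
Peak is 3, at 10:55 (J2, J3, J8).

3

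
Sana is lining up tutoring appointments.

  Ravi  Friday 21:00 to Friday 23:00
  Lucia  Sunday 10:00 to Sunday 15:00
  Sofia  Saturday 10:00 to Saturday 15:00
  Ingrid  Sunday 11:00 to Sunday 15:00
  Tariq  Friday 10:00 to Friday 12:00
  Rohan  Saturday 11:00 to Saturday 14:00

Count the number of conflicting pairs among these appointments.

2

Sorted by start: Tariq, Ravi, Sofia, Rohan, Lucia, Ingrid.
Ravi starts after Tariq ends; Tariq is clear from here.
Sofia starts after Ravi ends; Ravi is clear from here.
Rohan starts before Sofia ends → Sofia and Rohan overlap.
Lucia starts after Sofia ends; Sofia is clear from here.
Lucia starts after Rohan ends; Rohan is clear from here.
Ingrid starts before Lucia ends → Lucia and Ingrid overlap.
Overlapping pairs: Ingrid & Lucia, Rohan & Sofia — 2 in total.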